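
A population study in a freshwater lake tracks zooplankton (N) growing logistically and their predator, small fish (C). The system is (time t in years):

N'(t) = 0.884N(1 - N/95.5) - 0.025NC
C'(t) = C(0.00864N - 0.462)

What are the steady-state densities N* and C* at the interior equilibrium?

N* ≈ 53.5, C* ≈ 15.6

From dC/dt = 0 with C > 0: 0.00864N* = 0.462, so N* = 53.5.
Substitute into dN/dt = 0: 0.884(1 - 53.5/95.5) = 0.025C*.
The bracket is 0.44, giving C* = 0.389/0.025 = 15.6.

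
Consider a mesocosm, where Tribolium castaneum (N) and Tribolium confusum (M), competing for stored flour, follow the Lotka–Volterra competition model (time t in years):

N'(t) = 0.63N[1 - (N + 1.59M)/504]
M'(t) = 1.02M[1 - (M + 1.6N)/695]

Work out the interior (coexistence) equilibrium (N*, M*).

Setting both brackets to zero gives the nullclines N + 1.59M = 504 and 1.6N + M = 695.
Substituting M = 695 - 1.6N into the first: N(1 - 1.59·1.6) = 504 - 1.59·695.
So N* = -601/-1.54 = 389, and then M* = 695 - 1.6·389 = 72.2.

N* ≈ 389, M* ≈ 72.2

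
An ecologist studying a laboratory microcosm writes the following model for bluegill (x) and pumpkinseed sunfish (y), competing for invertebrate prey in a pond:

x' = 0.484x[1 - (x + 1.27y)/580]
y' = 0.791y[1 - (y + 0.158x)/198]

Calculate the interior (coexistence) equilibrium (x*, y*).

x* ≈ 411, y* ≈ 133

Setting both brackets to zero gives the nullclines x + 1.27y = 580 and 0.158x + y = 198.
Substituting y = 198 - 0.158x into the first: x(1 - 1.27·0.158) = 580 - 1.27·198.
So x* = 329/0.799 = 411, and then y* = 198 - 0.158·411 = 133.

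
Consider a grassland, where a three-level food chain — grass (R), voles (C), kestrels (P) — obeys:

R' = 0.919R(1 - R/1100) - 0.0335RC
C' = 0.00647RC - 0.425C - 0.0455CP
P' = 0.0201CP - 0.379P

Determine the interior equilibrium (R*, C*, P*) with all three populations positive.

From dP/dt = 0: 0.0201C* = 0.379, so C* = 18.9.
From dR/dt = 0: 0.919(1 - R*/1100) = 0.0335·18.9, giving R* = 1100·(1 - 0.687) = 344.
From dC/dt = 0: 0.00647·344 - 0.425 = 0.0455P*, so P* = 1.8/0.0455 = 39.6.

R* ≈ 344, C* ≈ 18.9, P* ≈ 39.6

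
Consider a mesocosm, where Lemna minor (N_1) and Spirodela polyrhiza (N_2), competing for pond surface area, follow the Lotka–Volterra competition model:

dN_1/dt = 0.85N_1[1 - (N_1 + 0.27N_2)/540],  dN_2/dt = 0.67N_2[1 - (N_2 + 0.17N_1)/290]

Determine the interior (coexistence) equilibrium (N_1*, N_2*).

Setting both brackets to zero gives the nullclines N_1 + 0.27N_2 = 540 and 0.17N_1 + N_2 = 290.
Substituting N_2 = 290 - 0.17N_1 into the first: N_1(1 - 0.27·0.17) = 540 - 0.27·290.
So N_1* = 462/0.954 = 484, and then N_2* = 290 - 0.17·484 = 208.

N_1* ≈ 484, N_2* ≈ 208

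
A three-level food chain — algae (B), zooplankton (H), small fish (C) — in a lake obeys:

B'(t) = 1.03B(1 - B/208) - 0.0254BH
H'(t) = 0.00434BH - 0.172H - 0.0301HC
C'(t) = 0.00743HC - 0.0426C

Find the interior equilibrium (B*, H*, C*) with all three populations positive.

From dC/dt = 0: 0.00743H* = 0.0426, so H* = 5.73.
From dB/dt = 0: 1.03(1 - B*/208) = 0.0254·5.73, giving B* = 208·(1 - 0.141) = 179.
From dH/dt = 0: 0.00434·179 - 0.172 = 0.0301C*, so C* = 0.603/0.0301 = 20.

B* ≈ 179, H* ≈ 5.73, C* ≈ 20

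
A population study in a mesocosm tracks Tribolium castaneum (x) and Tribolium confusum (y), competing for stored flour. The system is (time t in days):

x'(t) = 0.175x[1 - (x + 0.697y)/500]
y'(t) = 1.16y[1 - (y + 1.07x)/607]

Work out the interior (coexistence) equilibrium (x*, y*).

x* ≈ 303, y* ≈ 283

Setting both brackets to zero gives the nullclines x + 0.697y = 500 and 1.07x + y = 607.
Substituting y = 607 - 1.07x into the first: x(1 - 0.697·1.07) = 500 - 0.697·607.
So x* = 76.9/0.254 = 303, and then y* = 607 - 1.07·303 = 283.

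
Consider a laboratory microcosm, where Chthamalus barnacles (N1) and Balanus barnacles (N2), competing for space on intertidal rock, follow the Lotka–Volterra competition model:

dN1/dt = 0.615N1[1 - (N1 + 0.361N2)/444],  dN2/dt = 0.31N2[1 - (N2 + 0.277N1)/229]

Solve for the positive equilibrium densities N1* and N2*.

Setting both brackets to zero gives the nullclines N1 + 0.361N2 = 444 and 0.277N1 + N2 = 229.
Substituting N2 = 229 - 0.277N1 into the first: N1(1 - 0.361·0.277) = 444 - 0.361·229.
So N1* = 361/0.9 = 401, and then N2* = 229 - 0.277·401 = 118.

N1* ≈ 401, N2* ≈ 118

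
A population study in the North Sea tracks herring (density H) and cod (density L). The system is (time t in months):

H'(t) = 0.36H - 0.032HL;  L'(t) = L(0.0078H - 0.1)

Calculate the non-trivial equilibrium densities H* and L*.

H* ≈ 12.8, L* ≈ 11.2

Set dL/dt = 0 with L > 0: 0.0078H - 0.1 = 0, so H* = 0.1/0.0078 = 12.8.
Set dH/dt = 0 with H > 0: 0.36 - 0.032L = 0, so L* = 0.36/0.032 = 11.2.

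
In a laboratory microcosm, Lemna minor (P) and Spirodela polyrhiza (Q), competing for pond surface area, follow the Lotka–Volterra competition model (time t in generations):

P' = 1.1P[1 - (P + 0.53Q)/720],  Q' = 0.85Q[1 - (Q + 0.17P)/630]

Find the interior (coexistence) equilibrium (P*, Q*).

P* ≈ 424, Q* ≈ 558

Setting both brackets to zero gives the nullclines P + 0.53Q = 720 and 0.17P + Q = 630.
Substituting Q = 630 - 0.17P into the first: P(1 - 0.53·0.17) = 720 - 0.53·630.
So P* = 386/0.91 = 424, and then Q* = 630 - 0.17·424 = 558.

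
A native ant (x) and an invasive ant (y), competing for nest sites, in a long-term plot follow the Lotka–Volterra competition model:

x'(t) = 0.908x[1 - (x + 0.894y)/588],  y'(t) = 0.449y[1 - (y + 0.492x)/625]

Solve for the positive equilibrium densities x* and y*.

Setting both brackets to zero gives the nullclines x + 0.894y = 588 and 0.492x + y = 625.
Substituting y = 625 - 0.492x into the first: x(1 - 0.894·0.492) = 588 - 0.894·625.
So x* = 29.2/0.56 = 52.2, and then y* = 625 - 0.492·52.2 = 599.

x* ≈ 52.2, y* ≈ 599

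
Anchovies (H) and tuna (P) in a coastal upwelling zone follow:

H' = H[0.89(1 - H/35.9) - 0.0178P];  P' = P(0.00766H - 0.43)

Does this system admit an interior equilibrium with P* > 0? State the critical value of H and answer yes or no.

The predator equation gives dP/dt > 0 only when H > 0.43/0.00766 = 56.1.
Without the predator, H → K = 35.9. Since 35.9 < 56.1, the predator cannot invade.

Threshold H = 56.1; K < 56.1, so no, the predator goes extinct.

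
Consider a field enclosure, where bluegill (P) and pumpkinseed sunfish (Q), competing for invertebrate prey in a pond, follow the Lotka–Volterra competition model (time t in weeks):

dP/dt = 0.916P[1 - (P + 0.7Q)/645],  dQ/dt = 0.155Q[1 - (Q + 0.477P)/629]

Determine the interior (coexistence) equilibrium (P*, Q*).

Setting both brackets to zero gives the nullclines P + 0.7Q = 645 and 0.477P + Q = 629.
Substituting Q = 629 - 0.477P into the first: P(1 - 0.7·0.477) = 645 - 0.7·629.
So P* = 205/0.666 = 307, and then Q* = 629 - 0.477·307 = 482.

P* ≈ 307, Q* ≈ 482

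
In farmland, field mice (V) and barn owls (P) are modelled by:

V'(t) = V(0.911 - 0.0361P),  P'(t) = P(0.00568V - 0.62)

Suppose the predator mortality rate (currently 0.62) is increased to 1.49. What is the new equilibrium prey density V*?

At the interior fixed point, setting dP/dt = 0 with P > 0 fixes V* = (predator death rate)/(VP coefficient) — independent of the other coefficients.
With the change, V* = 1.49/0.00568 = 262; it rises from 109.

V* ≈ 262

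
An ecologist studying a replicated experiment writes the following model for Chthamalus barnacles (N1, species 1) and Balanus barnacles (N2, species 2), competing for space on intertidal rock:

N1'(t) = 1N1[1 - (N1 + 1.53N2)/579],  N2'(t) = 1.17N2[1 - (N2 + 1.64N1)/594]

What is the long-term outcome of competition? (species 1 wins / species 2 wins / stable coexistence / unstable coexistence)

Compare the nullcline intercepts: K1/α12 = 579/1.53 = 378 < K2 = 594; K2/α21 = 594/1.64 = 362 < K1 = 579.
Since both are reversed, neither can invade when rare; the interior point is a saddle.

unstable coexistence (outcome depends on initial conditions)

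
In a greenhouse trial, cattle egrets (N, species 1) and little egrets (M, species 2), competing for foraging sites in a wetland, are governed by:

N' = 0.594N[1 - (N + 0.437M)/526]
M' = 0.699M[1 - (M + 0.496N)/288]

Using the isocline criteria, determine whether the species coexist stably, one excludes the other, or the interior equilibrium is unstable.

Compare the nullcline intercepts: K1/α12 = 526/0.437 = 1200 > K2 = 288; K2/α21 = 288/0.496 = 581 > K1 = 526.
Since both inequalities hold, each species can invade when rare, so the interior equilibrium is stable.

stable coexistence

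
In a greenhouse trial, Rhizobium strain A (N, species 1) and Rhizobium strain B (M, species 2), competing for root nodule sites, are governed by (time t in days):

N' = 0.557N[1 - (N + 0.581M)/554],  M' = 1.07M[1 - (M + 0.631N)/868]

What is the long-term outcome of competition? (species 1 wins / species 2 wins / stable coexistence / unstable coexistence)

stable coexistence

Compare the nullcline intercepts: K1/α12 = 554/0.581 = 954 > K2 = 868; K2/α21 = 868/0.631 = 1380 > K1 = 554.
Since both inequalities hold, each species can invade when rare, so the interior equilibrium is stable.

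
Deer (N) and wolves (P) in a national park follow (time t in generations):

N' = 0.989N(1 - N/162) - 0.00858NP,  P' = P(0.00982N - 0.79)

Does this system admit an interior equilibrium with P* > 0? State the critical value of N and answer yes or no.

Threshold N = 80.4; K > 80.4, so yes, the predator persists.

The predator equation gives dP/dt > 0 only when N > 0.79/0.00982 = 80.4.
Without the predator, N → K = 162. Since 162 > 80.4, the predator can invade and persist.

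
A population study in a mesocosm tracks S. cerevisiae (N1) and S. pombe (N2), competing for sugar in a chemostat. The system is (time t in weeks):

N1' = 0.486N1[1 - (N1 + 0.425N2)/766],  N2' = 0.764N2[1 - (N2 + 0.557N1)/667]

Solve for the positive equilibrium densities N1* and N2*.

N1* ≈ 632, N2* ≈ 315

Setting both brackets to zero gives the nullclines N1 + 0.425N2 = 766 and 0.557N1 + N2 = 667.
Substituting N2 = 667 - 0.557N1 into the first: N1(1 - 0.425·0.557) = 766 - 0.425·667.
So N1* = 483/0.763 = 632, and then N2* = 667 - 0.557·632 = 315.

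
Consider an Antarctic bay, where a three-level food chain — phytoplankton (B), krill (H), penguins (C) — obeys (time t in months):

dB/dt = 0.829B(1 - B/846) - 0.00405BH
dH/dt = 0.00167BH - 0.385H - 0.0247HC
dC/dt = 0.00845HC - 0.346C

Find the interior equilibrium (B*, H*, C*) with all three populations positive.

From dC/dt = 0: 0.00845H* = 0.346, so H* = 40.9.
From dB/dt = 0: 0.829(1 - B*/846) = 0.00405·40.9, giving B* = 846·(1 - 0.2) = 677.
From dH/dt = 0: 0.00167·677 - 0.385 = 0.0247C*, so C* = 0.745/0.0247 = 30.2.

B* ≈ 677, H* ≈ 40.9, C* ≈ 30.2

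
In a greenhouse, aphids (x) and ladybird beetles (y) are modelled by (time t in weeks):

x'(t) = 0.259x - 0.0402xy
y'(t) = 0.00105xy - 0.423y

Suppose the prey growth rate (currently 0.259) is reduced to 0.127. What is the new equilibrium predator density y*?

y* ≈ 3.16

At the interior fixed point, setting dx/dt = 0 with x > 0 fixes y* = (prey growth rate)/(xy coefficient) — independent of the other coefficients.
With the change, y* = 0.127/0.0402 = 3.16; it falls from 6.44.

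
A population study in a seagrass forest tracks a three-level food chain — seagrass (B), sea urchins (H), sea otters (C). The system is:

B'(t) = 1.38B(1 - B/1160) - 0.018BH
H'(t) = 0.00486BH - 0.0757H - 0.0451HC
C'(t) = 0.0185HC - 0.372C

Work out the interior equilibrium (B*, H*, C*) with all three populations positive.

B* ≈ 856, H* ≈ 20.1, C* ≈ 90.5

From dC/dt = 0: 0.0185H* = 0.372, so H* = 20.1.
From dB/dt = 0: 1.38(1 - B*/1160) = 0.018·20.1, giving B* = 1160·(1 - 0.262) = 856.
From dH/dt = 0: 0.00486·856 - 0.0757 = 0.0451C*, so C* = 4.08/0.0451 = 90.5.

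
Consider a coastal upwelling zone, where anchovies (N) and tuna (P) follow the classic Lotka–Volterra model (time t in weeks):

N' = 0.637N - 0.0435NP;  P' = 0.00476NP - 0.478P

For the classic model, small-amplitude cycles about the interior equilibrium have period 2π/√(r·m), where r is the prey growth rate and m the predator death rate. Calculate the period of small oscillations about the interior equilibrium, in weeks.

T ≈ 11.4 weeks

Here r = 0.637 and m = 0.478, so r·m = 0.304.
ω = √0.304 = 0.552 per week, hence T = 2π/ω ≈ 11.4 weeks.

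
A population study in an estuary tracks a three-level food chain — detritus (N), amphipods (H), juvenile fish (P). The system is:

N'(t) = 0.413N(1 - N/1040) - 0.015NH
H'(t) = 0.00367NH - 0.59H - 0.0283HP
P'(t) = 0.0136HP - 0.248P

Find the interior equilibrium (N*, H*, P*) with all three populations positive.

N* ≈ 351, H* ≈ 18.2, P* ≈ 24.7

From dP/dt = 0: 0.0136H* = 0.248, so H* = 18.2.
From dN/dt = 0: 0.413(1 - N*/1040) = 0.015·18.2, giving N* = 1040·(1 - 0.662) = 351.
From dH/dt = 0: 0.00367·351 - 0.59 = 0.0283P*, so P* = 0.699/0.0283 = 24.7.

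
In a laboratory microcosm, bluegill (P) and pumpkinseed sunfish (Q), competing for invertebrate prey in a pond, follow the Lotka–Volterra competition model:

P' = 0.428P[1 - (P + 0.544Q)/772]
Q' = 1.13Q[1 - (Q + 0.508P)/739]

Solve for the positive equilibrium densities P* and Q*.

P* ≈ 511, Q* ≈ 479

Setting both brackets to zero gives the nullclines P + 0.544Q = 772 and 0.508P + Q = 739.
Substituting Q = 739 - 0.508P into the first: P(1 - 0.544·0.508) = 772 - 0.544·739.
So P* = 370/0.724 = 511, and then Q* = 739 - 0.508·511 = 479.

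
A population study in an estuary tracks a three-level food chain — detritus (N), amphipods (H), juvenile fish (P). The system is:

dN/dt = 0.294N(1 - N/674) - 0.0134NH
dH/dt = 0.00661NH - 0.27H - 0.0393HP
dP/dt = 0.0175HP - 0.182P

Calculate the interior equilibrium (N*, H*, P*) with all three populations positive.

From dP/dt = 0: 0.0175H* = 0.182, so H* = 10.4.
From dN/dt = 0: 0.294(1 - N*/674) = 0.0134·10.4, giving N* = 674·(1 - 0.474) = 355.
From dH/dt = 0: 0.00661·355 - 0.27 = 0.0393P*, so P* = 2.07/0.0393 = 52.8.

N* ≈ 355, H* ≈ 10.4, P* ≈ 52.8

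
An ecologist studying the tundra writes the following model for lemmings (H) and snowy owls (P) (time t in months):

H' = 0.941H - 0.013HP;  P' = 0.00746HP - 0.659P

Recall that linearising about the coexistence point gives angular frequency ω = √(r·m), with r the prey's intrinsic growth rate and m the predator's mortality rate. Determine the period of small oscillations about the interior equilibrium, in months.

T ≈ 7.98 months

Here r = 0.941 and m = 0.659, so r·m = 0.62.
ω = √0.62 = 0.787 per month, hence T = 2π/ω ≈ 7.98 months.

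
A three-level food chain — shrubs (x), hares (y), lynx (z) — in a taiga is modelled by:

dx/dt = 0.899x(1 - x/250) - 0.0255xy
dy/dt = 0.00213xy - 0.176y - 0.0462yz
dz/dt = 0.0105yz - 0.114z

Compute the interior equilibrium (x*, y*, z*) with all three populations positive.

x* ≈ 173, y* ≈ 10.9, z* ≈ 4.17

From dz/dt = 0: 0.0105y* = 0.114, so y* = 10.9.
From dx/dt = 0: 0.899(1 - x*/250) = 0.0255·10.9, giving x* = 250·(1 - 0.308) = 173.
From dy/dt = 0: 0.00213·173 - 0.176 = 0.0462z*, so z* = 0.193/0.0462 = 4.17.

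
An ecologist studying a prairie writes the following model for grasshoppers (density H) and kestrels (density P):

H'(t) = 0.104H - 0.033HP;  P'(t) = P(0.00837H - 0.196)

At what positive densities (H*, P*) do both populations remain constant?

Set dP/dt = 0 with P > 0: 0.00837H - 0.196 = 0, so H* = 0.196/0.00837 = 23.4.
Set dH/dt = 0 with H > 0: 0.104 - 0.033P = 0, so P* = 0.104/0.033 = 3.15.

H* ≈ 23.4, P* ≈ 3.15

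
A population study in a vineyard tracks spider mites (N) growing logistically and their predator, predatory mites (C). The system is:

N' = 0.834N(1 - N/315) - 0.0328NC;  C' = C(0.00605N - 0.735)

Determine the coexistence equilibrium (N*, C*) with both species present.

N* ≈ 121, C* ≈ 15.6

From dC/dt = 0 with C > 0: 0.00605N* = 0.735, so N* = 121.
Substitute into dN/dt = 0: 0.834(1 - 121/315) = 0.0328C*.
The bracket is 0.614, giving C* = 0.512/0.0328 = 15.6.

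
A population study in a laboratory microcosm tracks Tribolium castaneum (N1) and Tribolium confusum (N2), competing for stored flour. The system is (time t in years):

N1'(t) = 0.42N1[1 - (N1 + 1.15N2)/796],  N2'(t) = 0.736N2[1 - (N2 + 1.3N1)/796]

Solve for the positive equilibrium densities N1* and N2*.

N1* ≈ 241, N2* ≈ 482

Setting both brackets to zero gives the nullclines N1 + 1.15N2 = 796 and 1.3N1 + N2 = 796.
Substituting N2 = 796 - 1.3N1 into the first: N1(1 - 1.15·1.3) = 796 - 1.15·796.
So N1* = -119/-0.495 = 241, and then N2* = 796 - 1.3·241 = 482.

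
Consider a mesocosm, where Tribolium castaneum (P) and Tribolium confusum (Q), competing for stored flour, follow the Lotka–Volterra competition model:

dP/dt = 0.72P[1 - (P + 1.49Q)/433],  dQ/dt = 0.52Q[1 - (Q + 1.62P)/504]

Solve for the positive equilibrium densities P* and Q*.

Setting both brackets to zero gives the nullclines P + 1.49Q = 433 and 1.62P + Q = 504.
Substituting Q = 504 - 1.62P into the first: P(1 - 1.49·1.62) = 433 - 1.49·504.
So P* = -318/-1.41 = 225, and then Q* = 504 - 1.62·225 = 140.

P* ≈ 225, Q* ≈ 140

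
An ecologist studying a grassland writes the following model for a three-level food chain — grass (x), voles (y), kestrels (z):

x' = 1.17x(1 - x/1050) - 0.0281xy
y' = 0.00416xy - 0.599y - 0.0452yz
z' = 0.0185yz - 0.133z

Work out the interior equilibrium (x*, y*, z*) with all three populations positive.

From dz/dt = 0: 0.0185y* = 0.133, so y* = 7.19.
From dx/dt = 0: 1.17(1 - x*/1050) = 0.0281·7.19, giving x* = 1050·(1 - 0.173) = 869.
From dy/dt = 0: 0.00416·869 - 0.599 = 0.0452z*, so z* = 3.01/0.0452 = 66.7.

x* ≈ 869, y* ≈ 7.19, z* ≈ 66.7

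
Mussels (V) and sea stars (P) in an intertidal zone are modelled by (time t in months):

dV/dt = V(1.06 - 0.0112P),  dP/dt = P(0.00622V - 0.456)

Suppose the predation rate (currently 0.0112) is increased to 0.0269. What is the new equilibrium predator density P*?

P* ≈ 39.4

At the interior fixed point, setting dV/dt = 0 with V > 0 fixes P* = (prey growth rate)/(VP coefficient) — independent of the other coefficients.
With the change, P* = 1.06/0.0269 = 39.4; it falls from 94.6.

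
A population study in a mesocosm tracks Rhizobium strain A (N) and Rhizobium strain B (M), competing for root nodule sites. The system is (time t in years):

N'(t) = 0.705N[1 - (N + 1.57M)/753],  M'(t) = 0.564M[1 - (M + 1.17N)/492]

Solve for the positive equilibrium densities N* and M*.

Setting both brackets to zero gives the nullclines N + 1.57M = 753 and 1.17N + M = 492.
Substituting M = 492 - 1.17N into the first: N(1 - 1.57·1.17) = 753 - 1.57·492.
So N* = -19.4/-0.837 = 23.2, and then M* = 492 - 1.17·23.2 = 465.

N* ≈ 23.2, M* ≈ 465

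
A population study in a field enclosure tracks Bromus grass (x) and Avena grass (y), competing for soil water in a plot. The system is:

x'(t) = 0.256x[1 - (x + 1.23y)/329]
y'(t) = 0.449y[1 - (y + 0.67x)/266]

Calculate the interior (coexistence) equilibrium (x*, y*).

x* ≈ 10.3, y* ≈ 259

Setting both brackets to zero gives the nullclines x + 1.23y = 329 and 0.67x + y = 266.
Substituting y = 266 - 0.67x into the first: x(1 - 1.23·0.67) = 329 - 1.23·266.
So x* = 1.82/0.176 = 10.3, and then y* = 266 - 0.67·10.3 = 259.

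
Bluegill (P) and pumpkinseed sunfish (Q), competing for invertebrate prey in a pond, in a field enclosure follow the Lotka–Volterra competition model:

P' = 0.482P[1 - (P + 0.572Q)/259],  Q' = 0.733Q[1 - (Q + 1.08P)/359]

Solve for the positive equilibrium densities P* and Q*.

Setting both brackets to zero gives the nullclines P + 0.572Q = 259 and 1.08P + Q = 359.
Substituting Q = 359 - 1.08P into the first: P(1 - 0.572·1.08) = 259 - 0.572·359.
So P* = 53.7/0.382 = 140, and then Q* = 359 - 1.08·140 = 207.

P* ≈ 140, Q* ≈ 207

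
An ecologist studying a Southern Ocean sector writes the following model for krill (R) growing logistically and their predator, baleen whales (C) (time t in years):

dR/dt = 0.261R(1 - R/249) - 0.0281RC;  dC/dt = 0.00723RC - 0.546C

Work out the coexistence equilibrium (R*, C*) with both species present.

From dC/dt = 0 with C > 0: 0.00723R* = 0.546, so R* = 75.5.
Substitute into dR/dt = 0: 0.261(1 - 75.5/249) = 0.0281C*.
The bracket is 0.697, giving C* = 0.182/0.0281 = 6.47.

R* ≈ 75.5, C* ≈ 6.47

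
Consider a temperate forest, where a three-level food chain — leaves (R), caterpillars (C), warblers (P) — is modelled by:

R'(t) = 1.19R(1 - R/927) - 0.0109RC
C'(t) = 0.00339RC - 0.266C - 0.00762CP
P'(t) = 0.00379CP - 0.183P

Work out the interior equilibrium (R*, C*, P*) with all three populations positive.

R* ≈ 517, C* ≈ 48.3, P* ≈ 195

From dP/dt = 0: 0.00379C* = 0.183, so C* = 48.3.
From dR/dt = 0: 1.19(1 - R*/927) = 0.0109·48.3, giving R* = 927·(1 - 0.442) = 517.
From dC/dt = 0: 0.00339·517 - 0.266 = 0.00762P*, so P* = 1.49/0.00762 = 195.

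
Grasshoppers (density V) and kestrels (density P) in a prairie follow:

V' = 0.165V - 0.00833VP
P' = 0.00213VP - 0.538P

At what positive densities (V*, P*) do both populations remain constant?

Set dP/dt = 0 with P > 0: 0.00213V - 0.538 = 0, so V* = 0.538/0.00213 = 253.
Set dV/dt = 0 with V > 0: 0.165 - 0.00833P = 0, so P* = 0.165/0.00833 = 19.8.

V* ≈ 253, P* ≈ 19.8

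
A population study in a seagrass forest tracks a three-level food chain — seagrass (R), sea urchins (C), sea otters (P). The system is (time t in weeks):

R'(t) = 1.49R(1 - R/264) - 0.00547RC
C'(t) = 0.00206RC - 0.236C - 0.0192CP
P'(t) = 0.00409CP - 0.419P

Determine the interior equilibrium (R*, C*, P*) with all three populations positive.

From dP/dt = 0: 0.00409C* = 0.419, so C* = 102.
From dR/dt = 0: 1.49(1 - R*/264) = 0.00547·102, giving R* = 264·(1 - 0.376) = 165.
From dC/dt = 0: 0.00206·165 - 0.236 = 0.0192P*, so P* = 0.103/0.0192 = 5.38.

R* ≈ 165, C* ≈ 102, P* ≈ 5.38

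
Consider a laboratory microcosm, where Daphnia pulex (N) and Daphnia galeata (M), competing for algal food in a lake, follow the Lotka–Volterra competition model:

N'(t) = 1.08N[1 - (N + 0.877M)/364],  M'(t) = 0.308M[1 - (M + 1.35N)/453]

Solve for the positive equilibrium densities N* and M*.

N* ≈ 181, M* ≈ 209

Setting both brackets to zero gives the nullclines N + 0.877M = 364 and 1.35N + M = 453.
Substituting M = 453 - 1.35N into the first: N(1 - 0.877·1.35) = 364 - 0.877·453.
So N* = -33.3/-0.184 = 181, and then M* = 453 - 1.35·181 = 209.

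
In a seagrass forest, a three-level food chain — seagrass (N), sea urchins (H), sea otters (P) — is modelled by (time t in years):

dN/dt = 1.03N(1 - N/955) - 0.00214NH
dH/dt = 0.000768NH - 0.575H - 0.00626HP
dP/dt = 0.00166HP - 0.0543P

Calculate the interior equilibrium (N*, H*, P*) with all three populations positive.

N* ≈ 890, H* ≈ 32.7, P* ≈ 17.3

From dP/dt = 0: 0.00166H* = 0.0543, so H* = 32.7.
From dN/dt = 0: 1.03(1 - N*/955) = 0.00214·32.7, giving N* = 955·(1 - 0.068) = 890.
From dH/dt = 0: 0.000768·890 - 0.575 = 0.00626P*, so P* = 0.109/0.00626 = 17.3.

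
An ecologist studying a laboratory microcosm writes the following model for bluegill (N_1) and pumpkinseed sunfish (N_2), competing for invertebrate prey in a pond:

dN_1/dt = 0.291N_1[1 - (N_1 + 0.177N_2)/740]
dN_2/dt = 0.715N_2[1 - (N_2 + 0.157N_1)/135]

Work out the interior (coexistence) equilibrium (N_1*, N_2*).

N_1* ≈ 737, N_2* ≈ 19.4

Setting both brackets to zero gives the nullclines N_1 + 0.177N_2 = 740 and 0.157N_1 + N_2 = 135.
Substituting N_2 = 135 - 0.157N_1 into the first: N_1(1 - 0.177·0.157) = 740 - 0.177·135.
So N_1* = 716/0.972 = 737, and then N_2* = 135 - 0.157·737 = 19.4.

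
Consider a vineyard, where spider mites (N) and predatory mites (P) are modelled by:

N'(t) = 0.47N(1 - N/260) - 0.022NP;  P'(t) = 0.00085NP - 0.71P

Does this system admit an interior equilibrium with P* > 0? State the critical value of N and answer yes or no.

Threshold N = 835; K < 835, so no, the predator goes extinct.

The predator equation gives dP/dt > 0 only when N > 0.71/0.00085 = 835.
Without the predator, N → K = 260. Since 260 < 835, the predator cannot invade.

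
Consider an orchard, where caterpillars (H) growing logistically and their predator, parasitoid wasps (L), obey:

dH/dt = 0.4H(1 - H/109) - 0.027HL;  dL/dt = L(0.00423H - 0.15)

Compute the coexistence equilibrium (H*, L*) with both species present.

From dL/dt = 0 with L > 0: 0.00423H* = 0.15, so H* = 35.5.
Substitute into dH/dt = 0: 0.4(1 - 35.5/109) = 0.027L*.
The bracket is 0.675, giving L* = 0.27/0.027 = 10.

H* ≈ 35.5, L* ≈ 10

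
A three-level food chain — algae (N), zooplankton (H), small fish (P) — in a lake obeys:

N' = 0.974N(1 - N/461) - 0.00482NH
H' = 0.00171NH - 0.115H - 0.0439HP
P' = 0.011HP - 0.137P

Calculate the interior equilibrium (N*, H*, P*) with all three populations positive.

From dP/dt = 0: 0.011H* = 0.137, so H* = 12.5.
From dN/dt = 0: 0.974(1 - N*/461) = 0.00482·12.5, giving N* = 461·(1 - 0.0616) = 433.
From dH/dt = 0: 0.00171·433 - 0.115 = 0.0439P*, so P* = 0.625/0.0439 = 14.2.

N* ≈ 433, H* ≈ 12.5, P* ≈ 14.2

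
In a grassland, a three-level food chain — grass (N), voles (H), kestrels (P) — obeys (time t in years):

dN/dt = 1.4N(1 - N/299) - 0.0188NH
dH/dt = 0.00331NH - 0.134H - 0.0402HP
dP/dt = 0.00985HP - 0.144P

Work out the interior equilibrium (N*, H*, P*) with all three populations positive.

From dP/dt = 0: 0.00985H* = 0.144, so H* = 14.6.
From dN/dt = 0: 1.4(1 - N*/299) = 0.0188·14.6, giving N* = 299·(1 - 0.196) = 240.
From dH/dt = 0: 0.00331·240 - 0.134 = 0.0402P*, so P* = 0.661/0.0402 = 16.5.

N* ≈ 240, H* ≈ 14.6, P* ≈ 16.5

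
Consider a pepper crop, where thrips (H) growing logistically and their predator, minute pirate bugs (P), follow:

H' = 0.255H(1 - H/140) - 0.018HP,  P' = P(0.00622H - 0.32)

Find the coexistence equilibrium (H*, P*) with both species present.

H* ≈ 51.4, P* ≈ 8.96

From dP/dt = 0 with P > 0: 0.00622H* = 0.32, so H* = 51.4.
Substitute into dH/dt = 0: 0.255(1 - 51.4/140) = 0.018P*.
The bracket is 0.633, giving P* = 0.161/0.018 = 8.96.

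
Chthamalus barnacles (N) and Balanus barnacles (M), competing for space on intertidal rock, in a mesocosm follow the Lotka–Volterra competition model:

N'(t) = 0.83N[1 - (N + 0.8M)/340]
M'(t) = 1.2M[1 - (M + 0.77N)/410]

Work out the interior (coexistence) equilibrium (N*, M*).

Setting both brackets to zero gives the nullclines N + 0.8M = 340 and 0.77N + M = 410.
Substituting M = 410 - 0.77N into the first: N(1 - 0.8·0.77) = 340 - 0.8·410.
So N* = 12/0.384 = 31.3, and then M* = 410 - 0.77·31.3 = 386.

N* ≈ 31.3, M* ≈ 386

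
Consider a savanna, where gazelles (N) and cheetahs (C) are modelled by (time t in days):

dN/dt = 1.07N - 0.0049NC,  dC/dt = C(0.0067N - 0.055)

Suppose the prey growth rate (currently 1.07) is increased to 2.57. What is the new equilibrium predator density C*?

At the interior fixed point, setting dN/dt = 0 with N > 0 fixes C* = (prey growth rate)/(NC coefficient) — independent of the other coefficients.
With the change, C* = 2.57/0.0049 = 524; it rises from 218.

C* ≈ 524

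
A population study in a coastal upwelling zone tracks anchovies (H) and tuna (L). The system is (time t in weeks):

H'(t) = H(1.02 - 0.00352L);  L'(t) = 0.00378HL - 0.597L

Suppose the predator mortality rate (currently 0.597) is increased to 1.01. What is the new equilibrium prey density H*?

At the interior fixed point, setting dL/dt = 0 with L > 0 fixes H* = (predator death rate)/(HL coefficient) — independent of the other coefficients.
With the change, H* = 1.01/0.00378 = 267; it rises from 158.

H* ≈ 267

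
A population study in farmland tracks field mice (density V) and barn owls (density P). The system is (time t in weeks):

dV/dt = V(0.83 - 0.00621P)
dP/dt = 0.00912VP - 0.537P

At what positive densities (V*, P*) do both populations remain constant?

V* ≈ 58.9, P* ≈ 134

Set dP/dt = 0 with P > 0: 0.00912V - 0.537 = 0, so V* = 0.537/0.00912 = 58.9.
Set dV/dt = 0 with V > 0: 0.83 - 0.00621P = 0, so P* = 0.83/0.00621 = 134.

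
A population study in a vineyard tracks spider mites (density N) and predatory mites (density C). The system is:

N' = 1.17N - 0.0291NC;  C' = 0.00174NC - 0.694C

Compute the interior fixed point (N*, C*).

Set dC/dt = 0 with C > 0: 0.00174N - 0.694 = 0, so N* = 0.694/0.00174 = 399.
Set dN/dt = 0 with N > 0: 1.17 - 0.0291C = 0, so C* = 1.17/0.0291 = 40.2.

N* ≈ 399, C* ≈ 40.2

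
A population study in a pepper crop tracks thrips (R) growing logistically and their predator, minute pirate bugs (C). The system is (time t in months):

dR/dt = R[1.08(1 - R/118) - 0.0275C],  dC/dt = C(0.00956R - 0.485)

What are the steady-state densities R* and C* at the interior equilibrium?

R* ≈ 50.7, C* ≈ 22.4

From dC/dt = 0 with C > 0: 0.00956R* = 0.485, so R* = 50.7.
Substitute into dR/dt = 0: 1.08(1 - 50.7/118) = 0.0275C*.
The bracket is 0.57, giving C* = 0.616/0.0275 = 22.4.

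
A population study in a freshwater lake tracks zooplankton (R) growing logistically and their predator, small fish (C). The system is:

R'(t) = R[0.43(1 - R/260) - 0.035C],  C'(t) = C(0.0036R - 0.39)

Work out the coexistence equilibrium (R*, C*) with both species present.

From dC/dt = 0 with C > 0: 0.0036R* = 0.39, so R* = 108.
Substitute into dR/dt = 0: 0.43(1 - 108/260) = 0.035C*.
The bracket is 0.583, giving C* = 0.251/0.035 = 7.17.

R* ≈ 108, C* ≈ 7.17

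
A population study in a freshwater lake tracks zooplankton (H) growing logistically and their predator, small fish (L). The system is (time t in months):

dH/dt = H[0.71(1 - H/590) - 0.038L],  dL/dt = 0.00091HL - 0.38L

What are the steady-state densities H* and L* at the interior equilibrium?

H* ≈ 418, L* ≈ 5.46

From dL/dt = 0 with L > 0: 0.00091H* = 0.38, so H* = 418.
Substitute into dH/dt = 0: 0.71(1 - 418/590) = 0.038L*.
The bracket is 0.292, giving L* = 0.207/0.038 = 5.46.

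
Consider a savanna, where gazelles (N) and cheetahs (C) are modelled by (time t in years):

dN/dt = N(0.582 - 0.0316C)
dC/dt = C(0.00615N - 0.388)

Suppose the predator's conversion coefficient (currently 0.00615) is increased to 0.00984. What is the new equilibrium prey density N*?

N* ≈ 39.4

At the interior fixed point, setting dC/dt = 0 with C > 0 fixes N* = (predator death rate)/(NC coefficient) — independent of the other coefficients.
With the change, N* = 0.388/0.00984 = 39.4; it falls from 63.1.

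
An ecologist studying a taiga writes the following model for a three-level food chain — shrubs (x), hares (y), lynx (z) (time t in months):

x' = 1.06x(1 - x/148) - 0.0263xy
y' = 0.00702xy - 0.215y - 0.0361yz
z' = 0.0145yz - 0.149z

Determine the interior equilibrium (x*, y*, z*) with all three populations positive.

x* ≈ 110, y* ≈ 10.3, z* ≈ 15.5

From dz/dt = 0: 0.0145y* = 0.149, so y* = 10.3.
From dx/dt = 0: 1.06(1 - x*/148) = 0.0263·10.3, giving x* = 148·(1 - 0.255) = 110.
From dy/dt = 0: 0.00702·110 - 0.215 = 0.0361z*, so z* = 0.559/0.0361 = 15.5.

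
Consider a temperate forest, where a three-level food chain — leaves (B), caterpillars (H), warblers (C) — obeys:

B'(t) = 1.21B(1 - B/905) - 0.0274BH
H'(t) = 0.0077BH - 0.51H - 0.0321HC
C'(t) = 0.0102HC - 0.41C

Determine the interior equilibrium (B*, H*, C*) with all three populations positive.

From dC/dt = 0: 0.0102H* = 0.41, so H* = 40.2.
From dB/dt = 0: 1.21(1 - B*/905) = 0.0274·40.2, giving B* = 905·(1 - 0.91) = 81.2.
From dH/dt = 0: 0.0077·81.2 - 0.51 = 0.0321C*, so C* = 0.116/0.0321 = 3.6.

B* ≈ 81.2, H* ≈ 40.2, C* ≈ 3.6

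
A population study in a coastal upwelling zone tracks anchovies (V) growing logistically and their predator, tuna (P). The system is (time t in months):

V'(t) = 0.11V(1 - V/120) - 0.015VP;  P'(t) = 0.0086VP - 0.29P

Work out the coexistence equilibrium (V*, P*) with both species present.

From dP/dt = 0 with P > 0: 0.0086V* = 0.29, so V* = 33.7.
Substitute into dV/dt = 0: 0.11(1 - 33.7/120) = 0.015P*.
The bracket is 0.719, giving P* = 0.0791/0.015 = 5.27.

V* ≈ 33.7, P* ≈ 5.27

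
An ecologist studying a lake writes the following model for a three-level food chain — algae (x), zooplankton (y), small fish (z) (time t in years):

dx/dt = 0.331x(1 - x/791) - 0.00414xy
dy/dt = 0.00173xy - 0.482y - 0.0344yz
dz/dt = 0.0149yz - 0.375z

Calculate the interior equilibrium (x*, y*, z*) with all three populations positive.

From dz/dt = 0: 0.0149y* = 0.375, so y* = 25.2.
From dx/dt = 0: 0.331(1 - x*/791) = 0.00414·25.2, giving x* = 791·(1 - 0.315) = 542.
From dy/dt = 0: 0.00173·542 - 0.482 = 0.0344z*, so z* = 0.456/0.0344 = 13.2.

x* ≈ 542, y* ≈ 25.2, z* ≈ 13.2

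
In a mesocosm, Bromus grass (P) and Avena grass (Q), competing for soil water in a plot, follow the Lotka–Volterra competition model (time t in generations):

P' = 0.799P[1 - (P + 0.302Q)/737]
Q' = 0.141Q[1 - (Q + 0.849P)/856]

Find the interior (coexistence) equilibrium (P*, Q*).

P* ≈ 643, Q* ≈ 310

Setting both brackets to zero gives the nullclines P + 0.302Q = 737 and 0.849P + Q = 856.
Substituting Q = 856 - 0.849P into the first: P(1 - 0.302·0.849) = 737 - 0.302·856.
So P* = 478/0.744 = 643, and then Q* = 856 - 0.849·643 = 310.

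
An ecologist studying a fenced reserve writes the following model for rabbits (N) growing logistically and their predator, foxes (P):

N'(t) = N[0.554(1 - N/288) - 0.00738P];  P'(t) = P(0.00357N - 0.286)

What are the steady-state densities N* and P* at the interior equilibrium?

N* ≈ 80.1, P* ≈ 54.2

From dP/dt = 0 with P > 0: 0.00357N* = 0.286, so N* = 80.1.
Substitute into dN/dt = 0: 0.554(1 - 80.1/288) = 0.00738P*.
The bracket is 0.722, giving P* = 0.4/0.00738 = 54.2.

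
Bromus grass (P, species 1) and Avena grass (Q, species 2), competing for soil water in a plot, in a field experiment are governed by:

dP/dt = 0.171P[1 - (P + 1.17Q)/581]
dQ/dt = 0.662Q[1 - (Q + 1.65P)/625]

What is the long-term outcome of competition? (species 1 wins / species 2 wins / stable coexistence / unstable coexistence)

unstable coexistence (outcome depends on initial conditions)

Compare the nullcline intercepts: K1/α12 = 581/1.17 = 497 < K2 = 625; K2/α21 = 625/1.65 = 379 < K1 = 581.
Since both are reversed, neither can invade when rare; the interior point is a saddle.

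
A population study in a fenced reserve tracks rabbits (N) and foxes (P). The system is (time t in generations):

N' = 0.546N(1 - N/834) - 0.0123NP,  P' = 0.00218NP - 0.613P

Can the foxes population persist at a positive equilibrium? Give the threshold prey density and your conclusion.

The predator equation gives dP/dt > 0 only when N > 0.613/0.00218 = 281.
Without the predator, N → K = 834. Since 834 > 281, the predator can invade and persist.

Threshold N = 281; K > 281, so yes, the predator persists.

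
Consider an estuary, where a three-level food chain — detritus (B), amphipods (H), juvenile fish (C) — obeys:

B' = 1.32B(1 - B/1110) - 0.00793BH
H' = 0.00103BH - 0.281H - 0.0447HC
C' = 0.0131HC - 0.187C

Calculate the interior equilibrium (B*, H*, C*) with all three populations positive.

From dC/dt = 0: 0.0131H* = 0.187, so H* = 14.3.
From dB/dt = 0: 1.32(1 - B*/1110) = 0.00793·14.3, giving B* = 1110·(1 - 0.0858) = 1010.
From dH/dt = 0: 0.00103·1010 - 0.281 = 0.0447C*, so C* = 0.764/0.0447 = 17.1.

B* ≈ 1010, H* ≈ 14.3, C* ≈ 17.1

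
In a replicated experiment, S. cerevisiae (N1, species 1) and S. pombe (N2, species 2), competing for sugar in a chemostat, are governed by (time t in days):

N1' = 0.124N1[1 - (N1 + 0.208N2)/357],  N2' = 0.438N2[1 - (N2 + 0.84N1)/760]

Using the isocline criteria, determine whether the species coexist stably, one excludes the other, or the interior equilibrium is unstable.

stable coexistence

Compare the nullcline intercepts: K1/α12 = 357/0.208 = 1720 > K2 = 760; K2/α21 = 760/0.84 = 905 > K1 = 357.
Since both inequalities hold, each species can invade when rare, so the interior equilibrium is stable.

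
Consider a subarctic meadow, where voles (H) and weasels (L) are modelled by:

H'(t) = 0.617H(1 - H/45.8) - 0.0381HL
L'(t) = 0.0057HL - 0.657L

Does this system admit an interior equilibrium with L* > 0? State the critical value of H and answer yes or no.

Threshold H = 115; K < 115, so no, the predator goes extinct.

The predator equation gives dL/dt > 0 only when H > 0.657/0.0057 = 115.
Without the predator, H → K = 45.8. Since 45.8 < 115, the predator cannot invade.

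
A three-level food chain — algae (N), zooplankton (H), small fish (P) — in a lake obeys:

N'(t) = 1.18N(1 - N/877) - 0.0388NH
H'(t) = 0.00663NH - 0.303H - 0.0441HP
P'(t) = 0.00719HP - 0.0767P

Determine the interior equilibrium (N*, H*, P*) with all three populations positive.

From dP/dt = 0: 0.00719H* = 0.0767, so H* = 10.7.
From dN/dt = 0: 1.18(1 - N*/877) = 0.0388·10.7, giving N* = 877·(1 - 0.351) = 569.
From dH/dt = 0: 0.00663·569 - 0.303 = 0.0441P*, so P* = 3.47/0.0441 = 78.7.

N* ≈ 569, H* ≈ 10.7, P* ≈ 78.7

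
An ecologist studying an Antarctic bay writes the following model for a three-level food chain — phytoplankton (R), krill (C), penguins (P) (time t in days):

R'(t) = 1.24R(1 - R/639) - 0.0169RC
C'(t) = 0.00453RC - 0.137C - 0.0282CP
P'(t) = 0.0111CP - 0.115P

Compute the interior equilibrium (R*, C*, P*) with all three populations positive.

R* ≈ 549, C* ≈ 10.4, P* ≈ 83.3

From dP/dt = 0: 0.0111C* = 0.115, so C* = 10.4.
From dR/dt = 0: 1.24(1 - R*/639) = 0.0169·10.4, giving R* = 639·(1 - 0.141) = 549.
From dC/dt = 0: 0.00453·549 - 0.137 = 0.0282P*, so P* = 2.35/0.0282 = 83.3.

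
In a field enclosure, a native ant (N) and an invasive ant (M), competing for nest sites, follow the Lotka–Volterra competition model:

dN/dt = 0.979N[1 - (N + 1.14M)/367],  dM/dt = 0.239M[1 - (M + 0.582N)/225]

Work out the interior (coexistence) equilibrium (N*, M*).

N* ≈ 328, M* ≈ 33.9

Setting both brackets to zero gives the nullclines N + 1.14M = 367 and 0.582N + M = 225.
Substituting M = 225 - 0.582N into the first: N(1 - 1.14·0.582) = 367 - 1.14·225.
So N* = 110/0.337 = 328, and then M* = 225 - 0.582·328 = 33.9.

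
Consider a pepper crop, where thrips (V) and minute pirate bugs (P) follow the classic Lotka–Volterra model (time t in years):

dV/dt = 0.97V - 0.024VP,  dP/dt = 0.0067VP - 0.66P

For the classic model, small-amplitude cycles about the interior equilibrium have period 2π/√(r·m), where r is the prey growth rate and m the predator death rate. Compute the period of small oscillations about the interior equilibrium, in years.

T ≈ 7.85 years

Here r = 0.97 and m = 0.66, so r·m = 0.64.
ω = √0.64 = 0.8 per year, hence T = 2π/ω ≈ 7.85 years.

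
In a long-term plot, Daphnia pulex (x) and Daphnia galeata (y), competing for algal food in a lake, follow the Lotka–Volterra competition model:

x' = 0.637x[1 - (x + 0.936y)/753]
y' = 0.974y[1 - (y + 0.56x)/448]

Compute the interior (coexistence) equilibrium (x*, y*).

x* ≈ 701, y* ≈ 55.3

Setting both brackets to zero gives the nullclines x + 0.936y = 753 and 0.56x + y = 448.
Substituting y = 448 - 0.56x into the first: x(1 - 0.936·0.56) = 753 - 0.936·448.
So x* = 334/0.476 = 701, and then y* = 448 - 0.56·701 = 55.3.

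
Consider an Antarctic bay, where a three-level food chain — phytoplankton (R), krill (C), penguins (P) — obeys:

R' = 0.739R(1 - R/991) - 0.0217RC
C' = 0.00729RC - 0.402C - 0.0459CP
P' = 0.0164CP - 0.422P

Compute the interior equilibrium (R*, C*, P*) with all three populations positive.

From dP/dt = 0: 0.0164C* = 0.422, so C* = 25.7.
From dR/dt = 0: 0.739(1 - R*/991) = 0.0217·25.7, giving R* = 991·(1 - 0.756) = 242.
From dC/dt = 0: 0.00729·242 - 0.402 = 0.0459P*, so P* = 1.36/0.0459 = 29.7.

R* ≈ 242, C* ≈ 25.7, P* ≈ 29.7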